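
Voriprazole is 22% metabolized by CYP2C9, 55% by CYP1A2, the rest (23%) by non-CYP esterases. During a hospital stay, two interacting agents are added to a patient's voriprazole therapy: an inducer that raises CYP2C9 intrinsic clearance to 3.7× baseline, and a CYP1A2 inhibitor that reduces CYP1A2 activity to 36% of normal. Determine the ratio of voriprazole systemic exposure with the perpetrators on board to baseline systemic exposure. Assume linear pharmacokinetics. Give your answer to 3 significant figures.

0.805

CYP2C9: 0.22 × 3.7 = 0.814
CYP1A2: 0.55 × 0.36 = 0.198
Other: 0.23 (unchanged)
New clearance relative to baseline: 0.814 + 0.198 + 0.23 = 1.242.
Because systemic exposure varies inversely with clearance, the combined effect is 1 / 1.242 = 0.805.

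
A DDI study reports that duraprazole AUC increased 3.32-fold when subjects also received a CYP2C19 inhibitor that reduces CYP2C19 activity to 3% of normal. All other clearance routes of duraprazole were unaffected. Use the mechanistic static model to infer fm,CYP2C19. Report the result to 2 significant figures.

0.72

Let x = fm,CYP2C19. Because AUC ∝ 1/CL, relative clearance fell to 1/3.32 = 0.3012.
Only the CYP2C19 route changed, so 0.3012 = x·0.03 + (1 − x), giving x = 0.72.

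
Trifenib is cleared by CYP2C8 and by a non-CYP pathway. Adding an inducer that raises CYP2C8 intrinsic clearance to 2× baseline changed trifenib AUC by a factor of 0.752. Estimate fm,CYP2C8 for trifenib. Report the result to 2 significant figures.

0.33

Write x for the fraction cleared via CYP2C8. The observed AUC change means clearance rose to 1/0.752 = 1.33 of baseline.
Only the CYP2C8 route changed, so 1.33 = x·2 + (1 − x), giving x = 0.33.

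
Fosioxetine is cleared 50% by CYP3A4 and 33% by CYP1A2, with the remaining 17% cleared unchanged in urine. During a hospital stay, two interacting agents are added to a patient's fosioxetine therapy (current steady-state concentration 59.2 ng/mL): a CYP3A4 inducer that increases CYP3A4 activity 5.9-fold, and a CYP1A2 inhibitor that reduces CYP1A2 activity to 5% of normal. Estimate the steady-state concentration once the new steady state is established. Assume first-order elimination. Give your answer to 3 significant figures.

CYP3A4: 0.5 × 5.9 = 2.95
CYP1A2: 0.33 × 0.05 = 0.0165
Other: 0.17 (unchanged)
Relative clearance = 2.95 + 0.0165 + 0.17 = 3.1365.
Steady-state concentration ∝ 1/CL: new value = 59.2 / 3.1365 = 18.9 ng/mL.

18.9 ng/mL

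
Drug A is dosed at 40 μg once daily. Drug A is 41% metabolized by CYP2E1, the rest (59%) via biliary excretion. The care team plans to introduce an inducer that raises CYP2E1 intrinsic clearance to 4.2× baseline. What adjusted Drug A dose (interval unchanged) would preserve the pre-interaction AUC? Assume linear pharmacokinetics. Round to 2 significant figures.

92 μg

The CYP2E1 pathway (41% of clearance) increases to 4.2× activity: 0.41 × 4.2 = 1.722.
The remaining 59% of clearance is unaffected.
Relative clearance = 1.722 + 0.59 = 2.312.
To maintain the same steady-state level, dose must scale with clearance: new dose = 40 × 2.312 = 92 μg.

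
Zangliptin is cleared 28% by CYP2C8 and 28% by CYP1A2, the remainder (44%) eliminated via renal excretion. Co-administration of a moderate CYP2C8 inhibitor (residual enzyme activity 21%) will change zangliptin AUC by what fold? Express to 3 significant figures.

CYP2C8: 0.28 × 0.21 = 0.0588
CYP1A2: 0.28 (unchanged)
Other: 0.44 (unchanged)
CL_new/CL_old = 0.0588 + 0.28 + 0.44 = 0.7788.
AUC is inversely proportional to clearance, so the fold-change is 1 / 0.7788 = 1.28.

1.28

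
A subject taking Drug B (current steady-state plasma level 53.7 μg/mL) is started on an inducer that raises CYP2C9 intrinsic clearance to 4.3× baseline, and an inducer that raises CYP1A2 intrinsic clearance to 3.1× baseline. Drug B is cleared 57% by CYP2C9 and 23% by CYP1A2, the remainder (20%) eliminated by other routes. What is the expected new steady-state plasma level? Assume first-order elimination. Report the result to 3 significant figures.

CYP2C9: 0.57 × 4.3 = 2.451
CYP1A2: 0.23 × 3.1 = 0.713
Other: 0.2 (unchanged)
CL_new/CL_old = 2.451 + 0.713 + 0.2 = 3.364.
Dividing the baseline by the relative clearance: 53.7 / 3.364 = 16.0 μg/mL.

16.0 μg/mL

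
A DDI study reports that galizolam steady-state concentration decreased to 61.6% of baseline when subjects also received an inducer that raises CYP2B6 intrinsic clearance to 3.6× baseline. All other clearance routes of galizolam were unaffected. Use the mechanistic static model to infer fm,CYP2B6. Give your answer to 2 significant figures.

CL'/CL = 1 / 0.616 = 1.623
3.6·fm + (1 − fm) = 1.623
fm = (1.623 − 1) / (3.6 − 1) = 0.24

0.24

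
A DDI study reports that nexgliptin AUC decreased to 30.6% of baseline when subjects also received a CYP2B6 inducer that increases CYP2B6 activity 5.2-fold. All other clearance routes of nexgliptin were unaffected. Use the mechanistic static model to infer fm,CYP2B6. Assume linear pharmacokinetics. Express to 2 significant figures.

CL'/CL = 1 / 0.306 = 3.268
5.2·fm + (1 − fm) = 3.268
fm = (3.268 − 1) / (5.2 − 1) = 0.54

0.54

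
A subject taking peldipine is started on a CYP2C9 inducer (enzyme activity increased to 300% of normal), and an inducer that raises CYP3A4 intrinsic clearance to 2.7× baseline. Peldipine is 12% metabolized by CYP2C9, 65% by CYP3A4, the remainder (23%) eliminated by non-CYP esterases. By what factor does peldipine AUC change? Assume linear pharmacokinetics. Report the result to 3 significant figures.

CYP2C9: 0.12 × 3 = 0.36
CYP3A4: 0.65 × 2.7 = 1.755
Other: 0.23 (unchanged)
Relative clearance = 0.36 + 1.755 + 0.23 = 2.345.
Because AUC varies inversely with clearance, the combined effect is 1 / 2.345 = 0.426.

0.426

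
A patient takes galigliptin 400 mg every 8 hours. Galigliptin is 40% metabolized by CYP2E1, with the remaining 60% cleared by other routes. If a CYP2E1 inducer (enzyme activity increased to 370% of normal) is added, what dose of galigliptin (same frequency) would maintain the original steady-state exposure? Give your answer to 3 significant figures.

CYP2E1: 0.4 × 3.7 = 1.48
Other: 0.6 (unchanged)
CL_new/CL_old = 1.48 + 0.6 = 2.08.
To maintain the same steady-state level, dose must scale with clearance: new dose = 400 × 2.08 = 832 mg.

832 mg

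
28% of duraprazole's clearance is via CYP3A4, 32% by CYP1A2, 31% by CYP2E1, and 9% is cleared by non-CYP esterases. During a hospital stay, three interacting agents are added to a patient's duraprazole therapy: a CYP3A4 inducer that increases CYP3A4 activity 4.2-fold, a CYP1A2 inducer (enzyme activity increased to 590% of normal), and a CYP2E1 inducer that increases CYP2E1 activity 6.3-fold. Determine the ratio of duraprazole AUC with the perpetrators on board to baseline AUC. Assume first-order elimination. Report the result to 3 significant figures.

The CYP3A4 pathway (28% of clearance) increases to 4.2× activity: 0.28 × 4.2 = 1.176.
The CYP1A2 pathway (32% of clearance) is boosted to 5.9× activity: 0.32 × 5.9 = 1.888.
The CYP2E1 pathway (31% of clearance) increases to 6.3× activity: 0.31 × 6.3 = 1.953.
Non-CYP routes (9%) are unchanged.
Relative clearance = 1.176 + 1.888 + 1.953 + 0.09 = 5.107.
Because AUC varies inversely with clearance, the combined effect is 1 / 5.107 = 0.196.

0.196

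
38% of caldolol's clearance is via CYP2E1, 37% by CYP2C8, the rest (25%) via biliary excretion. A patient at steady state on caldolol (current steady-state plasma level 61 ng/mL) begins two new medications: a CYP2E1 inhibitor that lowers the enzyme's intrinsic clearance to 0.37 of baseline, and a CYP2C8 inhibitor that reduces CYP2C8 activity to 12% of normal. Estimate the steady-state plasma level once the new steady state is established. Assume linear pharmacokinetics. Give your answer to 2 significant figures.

1.4 × 10² ng/mL

The CYP2E1 pathway (38% of clearance) falls to 0.37× activity: 0.38 × 0.37 = 0.1406.
The CYP2C8 pathway (37% of clearance) is reduced to 0.12× activity: 0.37 × 0.12 = 0.0444.
Non-CYP routes (25%) are unchanged.
New clearance relative to baseline: 0.1406 + 0.0444 + 0.25 = 0.435.
New steady-state plasma level = 61 / 0.435 = 1.4 × 10² ng/mL (concentration scales inversely with clearance).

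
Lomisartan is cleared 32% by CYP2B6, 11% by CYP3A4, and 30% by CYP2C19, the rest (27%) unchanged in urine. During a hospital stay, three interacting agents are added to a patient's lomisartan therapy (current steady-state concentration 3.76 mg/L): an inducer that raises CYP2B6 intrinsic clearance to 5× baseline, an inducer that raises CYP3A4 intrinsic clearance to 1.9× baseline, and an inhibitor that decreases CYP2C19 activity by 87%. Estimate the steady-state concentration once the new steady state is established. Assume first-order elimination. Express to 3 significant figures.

The CYP2B6 pathway (32% of clearance) is boosted to 5× activity: 0.32 × 5 = 1.6.
The CYP3A4 pathway (11% of clearance) increases to 1.9× activity: 0.11 × 1.9 = 0.209.
The CYP2C19 pathway (30% of clearance) is reduced to 0.13× activity: 0.3 × 0.13 = 0.039.
Non-CYP routes (27%) are unchanged.
New clearance relative to baseline: 1.6 + 0.209 + 0.039 + 0.27 = 2.118.
New steady-state concentration = 3.76 / 2.118 = 1.78 mg/L (concentration scales inversely with clearance).

1.78 mg/L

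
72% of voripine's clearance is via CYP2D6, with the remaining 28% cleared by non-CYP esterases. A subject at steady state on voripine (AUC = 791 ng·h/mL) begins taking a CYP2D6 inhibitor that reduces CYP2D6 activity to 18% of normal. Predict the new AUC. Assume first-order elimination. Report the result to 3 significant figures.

CYP2D6: 0.72 × 0.18 = 0.1296
Other: 0.28 (unchanged)
Relative clearance = 0.1296 + 0.28 = 0.4096.
With dosing unchanged, AUC scales as 1/CL: 791 / 0.4096 = 1.93 × 10³ ng·h/mL.

1.93 × 10³ ng·h/mL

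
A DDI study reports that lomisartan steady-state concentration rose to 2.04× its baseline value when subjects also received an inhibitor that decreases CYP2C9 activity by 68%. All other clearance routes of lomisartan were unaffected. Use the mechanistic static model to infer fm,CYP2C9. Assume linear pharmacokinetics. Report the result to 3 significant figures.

0.750

CL'/CL = 1 / 2.04 = 0.4902
0.32·fm + (1 − fm) = 0.4902
fm = (0.4902 − 1) / (0.32 − 1) = 0.750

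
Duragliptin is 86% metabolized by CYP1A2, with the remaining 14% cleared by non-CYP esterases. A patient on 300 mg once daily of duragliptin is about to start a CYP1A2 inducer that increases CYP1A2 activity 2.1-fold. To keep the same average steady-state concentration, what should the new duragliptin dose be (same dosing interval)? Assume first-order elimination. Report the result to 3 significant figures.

The CYP1A2 pathway (86% of clearance) is boosted to 2.1× activity: 0.86 × 2.1 = 1.806.
Non-CYP routes (14%) are unchanged.
CL_new/CL_old = 1.806 + 0.14 = 1.946.
Css,avg = (dose rate)/CL, so holding Css fixed requires dose ∝ CL: 300 × 1.946 = 584 mg.

584 mg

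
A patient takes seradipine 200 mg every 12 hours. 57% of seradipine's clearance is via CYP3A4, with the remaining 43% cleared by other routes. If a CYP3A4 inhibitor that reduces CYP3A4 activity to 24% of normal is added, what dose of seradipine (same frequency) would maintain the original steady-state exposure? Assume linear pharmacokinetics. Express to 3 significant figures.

113 mg

The CYP3A4 pathway (57% of clearance) falls to 0.24× activity: 0.57 × 0.24 = 0.1368.
Non-CYP routes (43%) are unchanged.
Relative clearance = 0.1368 + 0.43 = 0.5668.
Exposure is unchanged when dose changes in proportion to clearance. New dose = 200 mg × 0.5668 = 113 mg.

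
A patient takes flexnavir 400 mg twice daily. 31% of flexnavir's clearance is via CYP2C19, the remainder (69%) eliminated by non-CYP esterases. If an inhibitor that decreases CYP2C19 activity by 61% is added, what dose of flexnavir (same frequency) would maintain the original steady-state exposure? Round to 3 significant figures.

324 mg

The CYP2C19 pathway (31% of clearance) falls to 0.39× activity: 0.31 × 0.39 = 0.1209.
Non-CYP routes (69%) are unchanged.
New clearance relative to baseline: 0.1209 + 0.69 = 0.8109.
Css,avg = (dose rate)/CL, so holding Css fixed requires dose ∝ CL: 400 × 0.8109 = 324 mg.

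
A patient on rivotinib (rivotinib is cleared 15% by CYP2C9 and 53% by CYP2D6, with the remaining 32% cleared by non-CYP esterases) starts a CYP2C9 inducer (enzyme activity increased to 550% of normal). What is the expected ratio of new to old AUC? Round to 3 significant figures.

The CYP2C9 pathway (15% of clearance) increases to 5.5× activity: 0.15 × 5.5 = 0.825.
CYP2D6 (53%) and the residual 32% are unaffected.
Relative clearance = 0.825 + 0.53 + 0.32 = 1.675.
AUC ratio = CL_old/CL_new = 1 / 1.675 = 0.597.

0.597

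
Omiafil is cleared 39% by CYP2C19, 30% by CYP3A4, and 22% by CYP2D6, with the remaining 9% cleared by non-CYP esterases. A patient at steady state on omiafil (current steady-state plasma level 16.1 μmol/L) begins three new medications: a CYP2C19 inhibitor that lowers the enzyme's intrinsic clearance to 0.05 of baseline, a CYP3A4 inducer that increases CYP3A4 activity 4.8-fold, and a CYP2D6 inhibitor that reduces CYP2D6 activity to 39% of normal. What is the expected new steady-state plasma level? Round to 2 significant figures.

The CYP2C19 pathway (39% of clearance) falls to 0.05× activity: 0.39 × 0.05 = 0.0195.
The CYP3A4 pathway (30% of clearance) is boosted to 4.8× activity: 0.3 × 4.8 = 1.44.
The CYP2D6 pathway (22% of clearance) falls to 0.39× activity: 0.22 × 0.39 = 0.0858.
The remaining 9% of clearance is unaffected.
CL_new/CL_old = 0.0195 + 1.44 + 0.0858 + 0.09 = 1.6353.
New steady-state plasma level = 16.1 / 1.6353 = 9.8 μmol/L (concentration scales inversely with clearance).

9.8 μmol/L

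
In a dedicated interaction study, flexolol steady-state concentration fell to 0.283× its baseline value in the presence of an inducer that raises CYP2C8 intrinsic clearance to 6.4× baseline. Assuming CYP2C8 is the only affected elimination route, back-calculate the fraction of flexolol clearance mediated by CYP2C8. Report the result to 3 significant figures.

0.469

CL'/CL = 1 / 0.283 = 3.534
6.4·fm + (1 − fm) = 3.534
fm = (3.534 − 1) / (6.4 − 1) = 0.469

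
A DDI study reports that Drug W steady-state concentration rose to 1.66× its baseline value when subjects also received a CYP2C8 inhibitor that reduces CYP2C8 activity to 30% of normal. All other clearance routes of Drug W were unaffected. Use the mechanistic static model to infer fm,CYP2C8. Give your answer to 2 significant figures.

0.57

Let x = fm,CYP2C8. Because steady-state concentration ∝ 1/CL, relative clearance fell to 1/1.66 = 0.6024.
Only the CYP2C8 route changed, so 0.6024 = x·0.3 + (1 − x), giving x = 0.57.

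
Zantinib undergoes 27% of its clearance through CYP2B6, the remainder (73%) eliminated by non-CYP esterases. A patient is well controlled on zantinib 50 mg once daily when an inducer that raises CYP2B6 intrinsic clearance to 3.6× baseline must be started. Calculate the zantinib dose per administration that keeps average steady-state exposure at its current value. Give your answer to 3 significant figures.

The CYP2B6 pathway (27% of clearance) is boosted to 3.6× activity: 0.27 × 3.6 = 0.972.
The remaining 73% of clearance is unaffected.
CL_new/CL_old = 0.972 + 0.73 = 1.702.
To maintain the same steady-state level, dose must scale with clearance: new dose = 50 × 1.702 = 85.1 mg.

85.1 mg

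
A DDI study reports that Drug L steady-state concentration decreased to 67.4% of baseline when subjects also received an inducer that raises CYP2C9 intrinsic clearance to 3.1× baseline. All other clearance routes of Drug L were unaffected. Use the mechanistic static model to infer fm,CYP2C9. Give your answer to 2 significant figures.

0.23

Call the CYP2C9 fraction fm. After the interaction, CL_new/CL_old = fm × 3.1 + (1 − fm).
Steady-state concentration ratio = 1 / (new CL fraction), so new CL fraction = 1 / 0.674 = 1.484.
fm × 3.1 + 1 − fm = 1.484  ⇒  fm × (3.1 − 1) = 0.4837  ⇒  fm = 0.23.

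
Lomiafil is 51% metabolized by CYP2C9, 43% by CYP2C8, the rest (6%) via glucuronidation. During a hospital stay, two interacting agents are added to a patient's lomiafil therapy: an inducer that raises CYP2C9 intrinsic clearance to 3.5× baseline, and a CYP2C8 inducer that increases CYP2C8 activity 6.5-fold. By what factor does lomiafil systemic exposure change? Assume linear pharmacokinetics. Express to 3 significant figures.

0.216

CYP2C9: 0.51 × 3.5 = 1.785
CYP2C8: 0.43 × 6.5 = 2.795
Other: 0.06 (unchanged)
CL_new/CL_old = 1.785 + 2.795 + 0.06 = 4.64.
Net systemic exposure ratio = 1 / 4.64 = 0.216.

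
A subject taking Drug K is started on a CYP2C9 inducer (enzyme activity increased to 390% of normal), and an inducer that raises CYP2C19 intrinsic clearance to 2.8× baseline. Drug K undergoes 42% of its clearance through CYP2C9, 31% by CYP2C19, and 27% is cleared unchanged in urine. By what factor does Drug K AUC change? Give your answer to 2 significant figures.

The CYP2C9 pathway (42% of clearance) increases to 3.9× activity: 0.42 × 3.9 = 1.638.
The CYP2C19 pathway (31% of clearance) increases to 2.8× activity: 0.31 × 2.8 = 0.868.
Non-CYP routes (27%) are unchanged.
New clearance relative to baseline: 1.638 + 0.868 + 0.27 = 2.776.
Net AUC ratio = 1 / 2.776 = 0.36.

0.36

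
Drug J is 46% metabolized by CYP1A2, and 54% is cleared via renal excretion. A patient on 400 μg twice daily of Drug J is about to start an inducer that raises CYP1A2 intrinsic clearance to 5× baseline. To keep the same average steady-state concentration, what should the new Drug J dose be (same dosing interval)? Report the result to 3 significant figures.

1.14 × 10³ μg

The CYP1A2 pathway (46% of clearance) rises to 5× activity: 0.46 × 5 = 2.3.
The remaining 54% of clearance is unaffected.
CL_new/CL_old = 2.3 + 0.54 = 2.84.
Exposure is unchanged when dose changes in proportion to clearance. New dose = 400 μg × 2.84 = 1.14 × 10³ μg.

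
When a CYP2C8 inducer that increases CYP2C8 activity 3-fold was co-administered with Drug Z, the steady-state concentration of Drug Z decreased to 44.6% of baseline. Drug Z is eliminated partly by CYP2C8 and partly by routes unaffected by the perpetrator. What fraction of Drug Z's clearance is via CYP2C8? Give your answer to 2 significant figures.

0.62

CL'/CL = 1 / 0.446 = 2.242
3·fm + (1 − fm) = 2.242
fm = (2.242 − 1) / (3 − 1) = 0.62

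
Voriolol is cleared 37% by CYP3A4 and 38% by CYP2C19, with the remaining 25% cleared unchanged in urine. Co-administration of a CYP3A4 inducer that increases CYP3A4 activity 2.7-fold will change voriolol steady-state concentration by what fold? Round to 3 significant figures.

0.614

The CYP3A4 pathway (37% of clearance) rises to 2.7× activity: 0.37 × 2.7 = 0.999.
CYP2C19 (38%) and the residual 25% are unaffected.
New clearance relative to baseline: 0.999 + 0.38 + 0.25 = 1.629.
Steady-state concentration is inversely proportional to clearance, so the fold-change is 1 / 1.629 = 0.614.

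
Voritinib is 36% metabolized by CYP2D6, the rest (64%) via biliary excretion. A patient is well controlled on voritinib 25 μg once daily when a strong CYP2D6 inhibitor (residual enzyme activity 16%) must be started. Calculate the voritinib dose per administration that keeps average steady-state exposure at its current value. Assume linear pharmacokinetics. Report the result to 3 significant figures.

The CYP2D6 pathway (36% of clearance) is reduced to 0.16× activity: 0.36 × 0.16 = 0.0576.
The remaining 64% of clearance is unaffected.
New clearance relative to baseline: 0.0576 + 0.64 = 0.6976.
Css,avg = (dose rate)/CL, so holding Css fixed requires dose ∝ CL: 25 × 0.6976 = 17.4 μg.

17.4 μg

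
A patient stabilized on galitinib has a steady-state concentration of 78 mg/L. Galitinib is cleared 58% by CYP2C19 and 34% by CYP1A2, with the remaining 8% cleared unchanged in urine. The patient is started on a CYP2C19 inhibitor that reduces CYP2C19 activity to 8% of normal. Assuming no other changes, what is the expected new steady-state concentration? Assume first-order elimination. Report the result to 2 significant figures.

1.7 × 10² mg/L

The CYP2C19 pathway (58% of clearance) falls to 0.08× activity: 0.58 × 0.08 = 0.0464.
CYP1A2 (34%) and the residual 8% are unaffected.
Relative clearance = 0.0464 + 0.34 + 0.08 = 0.4664.
With dosing unchanged, steady-state concentration scales as 1/CL: 78 / 0.4664 = 1.7 × 10² mg/L.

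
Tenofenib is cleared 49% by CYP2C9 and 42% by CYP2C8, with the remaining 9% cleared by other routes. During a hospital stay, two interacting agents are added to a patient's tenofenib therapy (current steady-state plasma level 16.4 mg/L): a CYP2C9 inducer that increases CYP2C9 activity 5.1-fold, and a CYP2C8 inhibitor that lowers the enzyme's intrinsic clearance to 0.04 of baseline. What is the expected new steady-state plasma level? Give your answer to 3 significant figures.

CYP2C9: 0.49 × 5.1 = 2.499
CYP2C8: 0.42 × 0.04 = 0.0168
Other: 0.09 (unchanged)
CL_new/CL_old = 2.499 + 0.0168 + 0.09 = 2.6058.
New steady-state plasma level = 16.4 / 2.6058 = 6.29 mg/L (concentration scales inversely with clearance).

6.29 mg/L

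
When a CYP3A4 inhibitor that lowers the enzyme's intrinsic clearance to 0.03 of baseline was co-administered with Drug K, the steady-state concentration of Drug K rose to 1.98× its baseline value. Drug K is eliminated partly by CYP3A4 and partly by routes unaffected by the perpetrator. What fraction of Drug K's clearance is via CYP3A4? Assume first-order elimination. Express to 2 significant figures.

0.51

Call the CYP3A4 fraction fm. After the interaction, CL_new/CL_old = fm × 0.03 + (1 − fm).
Steady-state concentration ratio = 1 / (new CL fraction), so new CL fraction = 1 / 1.98 = 0.5051.
fm × 0.03 + 1 − fm = 0.5051  ⇒  fm × (0.03 − 1) = −0.4949  ⇒  fm = 0.51.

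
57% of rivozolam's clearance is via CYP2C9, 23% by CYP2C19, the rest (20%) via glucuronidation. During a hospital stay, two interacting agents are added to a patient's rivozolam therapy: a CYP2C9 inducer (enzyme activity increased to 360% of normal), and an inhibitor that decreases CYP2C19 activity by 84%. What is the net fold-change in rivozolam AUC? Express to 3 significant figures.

0.437

The CYP2C9 pathway (57% of clearance) is boosted to 3.6× activity: 0.57 × 3.6 = 2.052.
The CYP2C19 pathway (23% of clearance) falls to 0.16× activity: 0.23 × 0.16 = 0.0368.
The remaining 20% of clearance is unaffected.
Relative clearance = 2.052 + 0.0368 + 0.2 = 2.2888.
AUC ∝ 1/CL: fold-change = 1 / 2.2888 = 0.437.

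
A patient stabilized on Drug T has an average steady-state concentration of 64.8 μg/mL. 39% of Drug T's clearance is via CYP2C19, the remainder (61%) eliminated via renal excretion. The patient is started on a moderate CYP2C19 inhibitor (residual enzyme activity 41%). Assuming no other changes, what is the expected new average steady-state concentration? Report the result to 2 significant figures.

84 μg/mL

The CYP2C19 pathway (39% of clearance) falls to 0.41× activity: 0.39 × 0.41 = 0.1599.
Non-CYP routes (61%) are unchanged.
Relative clearance = 0.1599 + 0.61 = 0.7699.
New average steady-state concentration = baseline ÷ relative clearance = 64.8 / 0.7699 = 84 μg/mL.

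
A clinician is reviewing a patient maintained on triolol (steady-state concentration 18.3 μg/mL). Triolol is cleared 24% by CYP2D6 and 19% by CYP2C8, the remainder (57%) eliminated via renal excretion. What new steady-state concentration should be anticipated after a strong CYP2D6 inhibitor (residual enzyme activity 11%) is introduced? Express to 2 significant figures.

23 μg/mL

The CYP2D6 pathway (24% of clearance) drops to 0.11× activity: 0.24 × 0.11 = 0.0264.
CYP2C8 (19%) and the residual 57% are unaffected.
New clearance relative to baseline: 0.0264 + 0.19 + 0.57 = 0.7864.
New steady-state concentration = baseline ÷ relative clearance = 18.3 / 0.7864 = 23 μg/mL.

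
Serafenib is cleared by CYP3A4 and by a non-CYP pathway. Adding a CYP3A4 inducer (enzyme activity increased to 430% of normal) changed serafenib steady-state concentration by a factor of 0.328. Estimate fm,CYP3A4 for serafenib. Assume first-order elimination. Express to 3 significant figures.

0.621

Write x for the fraction cleared via CYP3A4. The observed steady-state concentration change means clearance rose to 1/0.328 = 3.049 of baseline.
Only the CYP3A4 route changed, so 3.049 = x·4.3 + (1 − x), giving x = 0.621.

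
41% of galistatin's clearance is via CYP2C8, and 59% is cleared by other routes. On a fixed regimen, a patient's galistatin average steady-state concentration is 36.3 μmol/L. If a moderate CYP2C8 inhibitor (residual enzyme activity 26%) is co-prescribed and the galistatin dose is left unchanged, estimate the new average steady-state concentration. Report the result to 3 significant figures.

52.1 μmol/L

The CYP2C8 pathway (41% of clearance) is reduced to 0.26× activity: 0.41 × 0.26 = 0.1066.
The remaining 59% of clearance is unaffected.
CL_new/CL_old = 0.1066 + 0.59 = 0.6966.
Average steady-state concentration ∝ 1/CL, so new value = 36.3 / 0.6966 = 52.1 μmol/L.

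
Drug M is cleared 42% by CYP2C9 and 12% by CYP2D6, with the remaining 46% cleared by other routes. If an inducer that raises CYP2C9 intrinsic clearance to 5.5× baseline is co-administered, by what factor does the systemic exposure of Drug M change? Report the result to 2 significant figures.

The CYP2C9 pathway (42% of clearance) rises to 5.5× activity: 0.42 × 5.5 = 2.31.
CYP2D6 (12%) and the residual 46% are unaffected.
CL_new/CL_old = 2.31 + 0.12 + 0.46 = 2.89.
Since systemic exposure ∝ 1/CL, the ratio is 1 / 2.89 = 0.35.

0.35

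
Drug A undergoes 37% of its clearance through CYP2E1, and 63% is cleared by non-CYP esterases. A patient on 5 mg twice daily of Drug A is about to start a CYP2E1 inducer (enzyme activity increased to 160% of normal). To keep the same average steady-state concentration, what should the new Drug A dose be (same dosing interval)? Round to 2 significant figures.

CYP2E1: 0.37 × 1.6 = 0.592
Other: 0.63 (unchanged)
New clearance relative to baseline: 0.592 + 0.63 = 1.222.
To maintain the same steady-state level, dose must scale with clearance: new dose = 5 × 1.222 = 6.1 mg.

6.1 mg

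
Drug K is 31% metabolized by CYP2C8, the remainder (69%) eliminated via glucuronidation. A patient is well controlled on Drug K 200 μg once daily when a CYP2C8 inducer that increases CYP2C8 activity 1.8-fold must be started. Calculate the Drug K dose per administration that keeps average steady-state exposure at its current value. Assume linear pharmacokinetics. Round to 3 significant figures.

250 μg

CYP2C8: 0.31 × 1.8 = 0.558
Other: 0.69 (unchanged)
New clearance relative to baseline: 0.558 + 0.69 = 1.248.
To maintain the same steady-state level, dose must scale with clearance: new dose = 200 × 1.248 = 250 μg.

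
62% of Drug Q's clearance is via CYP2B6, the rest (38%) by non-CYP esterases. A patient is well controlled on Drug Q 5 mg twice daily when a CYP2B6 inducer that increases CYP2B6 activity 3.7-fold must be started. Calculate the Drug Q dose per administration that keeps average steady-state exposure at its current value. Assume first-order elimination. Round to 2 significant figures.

13 mg

The CYP2B6 pathway (62% of clearance) increases to 3.7× activity: 0.62 × 3.7 = 2.294.
Non-CYP routes (38%) are unchanged.
Relative clearance = 2.294 + 0.38 = 2.674.
Css,avg = (dose rate)/CL, so holding Css fixed requires dose ∝ CL: 5 × 2.674 = 13 mg.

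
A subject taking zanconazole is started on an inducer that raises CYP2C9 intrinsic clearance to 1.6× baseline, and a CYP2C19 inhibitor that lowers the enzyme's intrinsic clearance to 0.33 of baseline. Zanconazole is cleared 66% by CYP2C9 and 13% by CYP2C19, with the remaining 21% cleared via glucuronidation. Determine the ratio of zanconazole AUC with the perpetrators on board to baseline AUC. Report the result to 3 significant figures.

0.764

The CYP2C9 pathway (66% of clearance) rises to 1.6× activity: 0.66 × 1.6 = 1.056.
The CYP2C19 pathway (13% of clearance) drops to 0.33× activity: 0.13 × 0.33 = 0.0429.
The remaining 21% of clearance is unaffected.
CL_new/CL_old = 1.056 + 0.0429 + 0.21 = 1.3089.
Because AUC varies inversely with clearance, the combined effect is 1 / 1.3089 = 0.764.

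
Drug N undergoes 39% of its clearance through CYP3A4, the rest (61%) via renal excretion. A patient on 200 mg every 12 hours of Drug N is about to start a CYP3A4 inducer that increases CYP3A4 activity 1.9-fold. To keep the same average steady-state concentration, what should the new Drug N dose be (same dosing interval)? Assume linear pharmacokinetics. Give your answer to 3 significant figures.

270 mg

The CYP3A4 pathway (39% of clearance) rises to 1.9× activity: 0.39 × 1.9 = 0.741.
The remaining 61% of clearance is unaffected.
Relative clearance = 0.741 + 0.61 = 1.351.
To maintain the same steady-state level, dose must scale with clearance: new dose = 200 × 1.351 = 270 mg.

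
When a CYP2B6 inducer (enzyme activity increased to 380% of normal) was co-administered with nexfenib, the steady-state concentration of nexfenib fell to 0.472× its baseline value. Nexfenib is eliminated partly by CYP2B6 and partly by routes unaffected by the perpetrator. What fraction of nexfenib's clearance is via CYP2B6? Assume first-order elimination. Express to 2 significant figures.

0.40

CL'/CL = 1 / 0.472 = 2.119
3.8·fm + (1 − fm) = 2.119
fm = (2.119 − 1) / (3.8 − 1) = 0.40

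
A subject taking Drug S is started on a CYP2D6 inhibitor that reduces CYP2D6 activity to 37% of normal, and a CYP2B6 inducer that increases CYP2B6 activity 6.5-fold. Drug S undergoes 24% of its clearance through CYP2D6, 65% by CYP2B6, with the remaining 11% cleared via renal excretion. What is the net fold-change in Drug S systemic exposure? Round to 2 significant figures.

CYP2D6: 0.24 × 0.37 = 0.0888
CYP2B6: 0.65 × 6.5 = 4.225
Other: 0.11 (unchanged)
Relative clearance = 0.0888 + 4.225 + 0.11 = 4.4238.
Systemic exposure ∝ 1/CL: fold-change = 1 / 4.4238 = 0.23.

0.23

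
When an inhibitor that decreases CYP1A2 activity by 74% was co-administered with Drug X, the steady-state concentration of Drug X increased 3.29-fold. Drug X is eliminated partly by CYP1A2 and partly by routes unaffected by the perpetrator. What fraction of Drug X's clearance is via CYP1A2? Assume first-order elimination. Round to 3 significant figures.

Let x = fm,CYP1A2. Because steady-state concentration ∝ 1/CL, relative clearance fell to 1/3.29 = 0.304.
Only the CYP1A2 route changed, so 0.304 = x·0.26 + (1 − x), giving x = 0.941.

0.941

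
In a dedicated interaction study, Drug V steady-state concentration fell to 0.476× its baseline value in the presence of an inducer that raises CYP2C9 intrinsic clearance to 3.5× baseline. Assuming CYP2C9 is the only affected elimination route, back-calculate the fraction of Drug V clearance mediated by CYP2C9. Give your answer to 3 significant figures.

Write x for the fraction cleared via CYP2C9. The observed steady-state concentration change means clearance rose to 1/0.476 = 2.101 of baseline.
Setting x·3.5 + (1 − x) = 2.101 and solving: x = (2.101 − 1)/(3.5 − 1) = 0.440.

0.440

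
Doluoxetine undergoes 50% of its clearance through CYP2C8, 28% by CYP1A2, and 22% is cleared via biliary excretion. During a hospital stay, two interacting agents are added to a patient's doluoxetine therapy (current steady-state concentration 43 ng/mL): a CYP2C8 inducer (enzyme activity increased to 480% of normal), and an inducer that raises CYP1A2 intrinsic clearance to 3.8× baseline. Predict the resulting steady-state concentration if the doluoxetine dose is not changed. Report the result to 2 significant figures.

12 ng/mL

CYP2C8: 0.5 × 4.8 = 2.4
CYP1A2: 0.28 × 3.8 = 1.064
Other: 0.22 (unchanged)
CL_new/CL_old = 2.4 + 1.064 + 0.22 = 3.684.
Steady-state concentration ∝ 1/CL: new value = 43 / 3.684 = 12 ng/mL.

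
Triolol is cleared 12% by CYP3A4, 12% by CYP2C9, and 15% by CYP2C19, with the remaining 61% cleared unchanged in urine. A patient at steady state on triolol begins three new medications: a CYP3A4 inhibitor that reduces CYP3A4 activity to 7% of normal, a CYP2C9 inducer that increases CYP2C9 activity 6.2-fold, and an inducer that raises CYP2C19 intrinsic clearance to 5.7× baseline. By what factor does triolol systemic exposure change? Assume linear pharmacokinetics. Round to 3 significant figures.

0.451

CYP3A4: 0.12 × 0.07 = 0.0084
CYP2C9: 0.12 × 6.2 = 0.744
CYP2C19: 0.15 × 5.7 = 0.855
Other: 0.61 (unchanged)
Relative clearance = 0.0084 + 0.744 + 0.855 + 0.61 = 2.2174.
Net systemic exposure ratio = 1 / 2.2174 = 0.451.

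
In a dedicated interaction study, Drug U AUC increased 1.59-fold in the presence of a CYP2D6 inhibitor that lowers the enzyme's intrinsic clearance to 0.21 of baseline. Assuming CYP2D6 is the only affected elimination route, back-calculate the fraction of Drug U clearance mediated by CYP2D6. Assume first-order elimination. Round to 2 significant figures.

0.47

Call the CYP2D6 fraction fm. After the interaction, CL_new/CL_old = fm × 0.21 + (1 − fm).
AUC ratio = 1 / (new CL fraction), so new CL fraction = 1 / 1.59 = 0.6289.
fm × 0.21 + 1 − fm = 0.6289  ⇒  fm × (0.21 − 1) = −0.3711  ⇒  fm = 0.47.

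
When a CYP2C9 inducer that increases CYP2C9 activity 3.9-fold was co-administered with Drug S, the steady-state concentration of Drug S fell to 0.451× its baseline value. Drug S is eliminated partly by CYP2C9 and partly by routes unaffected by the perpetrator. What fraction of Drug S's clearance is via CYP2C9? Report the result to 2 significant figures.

0.42

CL'/CL = 1 / 0.451 = 2.217
3.9·fm + (1 − fm) = 2.217
fm = (2.217 − 1) / (3.9 − 1) = 0.42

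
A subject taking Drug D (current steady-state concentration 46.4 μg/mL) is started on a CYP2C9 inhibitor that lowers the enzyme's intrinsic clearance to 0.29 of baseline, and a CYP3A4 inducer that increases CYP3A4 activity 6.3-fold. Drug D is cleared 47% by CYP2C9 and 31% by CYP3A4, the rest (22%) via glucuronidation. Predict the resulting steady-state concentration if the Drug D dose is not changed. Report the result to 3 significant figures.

20.1 μg/mL

The CYP2C9 pathway (47% of clearance) drops to 0.29× activity: 0.47 × 0.29 = 0.1363.
The CYP3A4 pathway (31% of clearance) is boosted to 6.3× activity: 0.31 × 6.3 = 1.953.
Non-CYP routes (22%) are unchanged.
Relative clearance = 0.1363 + 1.953 + 0.22 = 2.3093.
New steady-state concentration = 46.4 / 2.3093 = 20.1 μg/mL (concentration scales inversely with clearance).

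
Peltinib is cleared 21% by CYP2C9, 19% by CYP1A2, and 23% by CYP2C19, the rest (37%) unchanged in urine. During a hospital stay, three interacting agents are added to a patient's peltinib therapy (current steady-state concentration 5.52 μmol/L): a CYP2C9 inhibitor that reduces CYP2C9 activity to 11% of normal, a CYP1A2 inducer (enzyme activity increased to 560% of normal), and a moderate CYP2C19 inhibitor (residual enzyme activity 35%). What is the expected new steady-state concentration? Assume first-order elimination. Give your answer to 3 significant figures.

3.59 μmol/L

The CYP2C9 pathway (21% of clearance) falls to 0.11× activity: 0.21 × 0.11 = 0.0231.
The CYP1A2 pathway (19% of clearance) is boosted to 5.6× activity: 0.19 × 5.6 = 1.064.
The CYP2C19 pathway (23% of clearance) is reduced to 0.35× activity: 0.23 × 0.35 = 0.0805.
The remaining 37% of clearance is unaffected.
CL_new/CL_old = 0.0231 + 1.064 + 0.0805 + 0.37 = 1.5376.
Steady-state concentration ∝ 1/CL: new value = 5.52 / 1.5376 = 3.59 μmol/L.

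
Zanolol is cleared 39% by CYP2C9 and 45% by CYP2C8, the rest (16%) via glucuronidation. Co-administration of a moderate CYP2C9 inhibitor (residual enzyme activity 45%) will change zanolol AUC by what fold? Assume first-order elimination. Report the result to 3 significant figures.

The CYP2C9 pathway (39% of clearance) falls to 0.45× activity: 0.39 × 0.45 = 0.1755.
CYP2C8 (45%) and the residual 16% are unaffected.
CL_new/CL_old = 0.1755 + 0.45 + 0.16 = 0.7855.
AUC ratio = CL_old/CL_new = 1 / 0.7855 = 1.27.

1.27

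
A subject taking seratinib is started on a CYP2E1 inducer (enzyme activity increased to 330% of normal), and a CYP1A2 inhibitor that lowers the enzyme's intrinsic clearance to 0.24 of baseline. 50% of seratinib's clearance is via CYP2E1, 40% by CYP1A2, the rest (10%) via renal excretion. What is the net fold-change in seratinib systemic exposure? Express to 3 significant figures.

0.542

The CYP2E1 pathway (50% of clearance) is boosted to 3.3× activity: 0.5 × 3.3 = 1.65.
The CYP1A2 pathway (40% of clearance) falls to 0.24× activity: 0.4 × 0.24 = 0.096.
Non-CYP routes (10%) are unchanged.
CL_new/CL_old = 1.65 + 0.096 + 0.1 = 1.846.
Net systemic exposure ratio = 1 / 1.846 = 0.542.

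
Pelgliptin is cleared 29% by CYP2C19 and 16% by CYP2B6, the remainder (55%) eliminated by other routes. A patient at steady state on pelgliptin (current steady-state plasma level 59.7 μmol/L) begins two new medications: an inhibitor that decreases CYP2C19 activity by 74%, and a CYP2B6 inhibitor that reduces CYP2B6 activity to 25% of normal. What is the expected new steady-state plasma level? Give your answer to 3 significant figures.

89.7 μmol/L

The CYP2C19 pathway (29% of clearance) falls to 0.26× activity: 0.29 × 0.26 = 0.0754.
The CYP2B6 pathway (16% of clearance) falls to 0.25× activity: 0.16 × 0.25 = 0.04.
Non-CYP routes (55%) are unchanged.
New clearance relative to baseline: 0.0754 + 0.04 + 0.55 = 0.6654.
New steady-state plasma level = 59.7 / 0.6654 = 89.7 μmol/L (concentration scales inversely with clearance).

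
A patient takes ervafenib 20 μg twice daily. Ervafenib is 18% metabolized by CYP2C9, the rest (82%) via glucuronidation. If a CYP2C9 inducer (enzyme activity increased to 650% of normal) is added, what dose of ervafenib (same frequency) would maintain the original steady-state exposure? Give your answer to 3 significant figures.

39.8 μg

The CYP2C9 pathway (18% of clearance) increases to 6.5× activity: 0.18 × 6.5 = 1.17.
Non-CYP routes (82%) are unchanged.
CL_new/CL_old = 1.17 + 0.82 = 1.99.
To maintain the same steady-state level, dose must scale with clearance: new dose = 20 × 1.99 = 39.8 μg.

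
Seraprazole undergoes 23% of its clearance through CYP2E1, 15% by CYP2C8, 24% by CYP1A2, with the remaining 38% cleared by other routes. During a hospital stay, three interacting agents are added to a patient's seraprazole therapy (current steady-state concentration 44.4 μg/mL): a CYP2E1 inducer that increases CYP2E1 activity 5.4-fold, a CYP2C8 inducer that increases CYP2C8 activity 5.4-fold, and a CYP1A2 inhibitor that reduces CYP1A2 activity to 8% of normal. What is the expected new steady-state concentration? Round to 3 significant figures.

The CYP2E1 pathway (23% of clearance) is boosted to 5.4× activity: 0.23 × 5.4 = 1.242.
The CYP2C8 pathway (15% of clearance) rises to 5.4× activity: 0.15 × 5.4 = 0.81.
The CYP1A2 pathway (24% of clearance) drops to 0.08× activity: 0.24 × 0.08 = 0.0192.
Non-CYP routes (38%) are unchanged.
New clearance relative to baseline: 1.242 + 0.81 + 0.0192 + 0.38 = 2.4512.
Steady-state concentration ∝ 1/CL: new value = 44.4 / 2.4512 = 18.1 μg/mL.

18.1 μg/mL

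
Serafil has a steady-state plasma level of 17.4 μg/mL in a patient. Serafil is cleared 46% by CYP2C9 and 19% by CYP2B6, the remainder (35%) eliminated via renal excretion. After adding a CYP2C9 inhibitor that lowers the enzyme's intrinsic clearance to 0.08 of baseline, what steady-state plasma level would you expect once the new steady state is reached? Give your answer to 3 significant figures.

30.2 μg/mL

The CYP2C9 pathway (46% of clearance) drops to 0.08× activity: 0.46 × 0.08 = 0.0368.
CYP2B6 (19%) and the residual 35% are unaffected.
CL_new/CL_old = 0.0368 + 0.19 + 0.35 = 0.5768.
Steady-state plasma level ∝ 1/CL, so new value = 17.4 / 0.5768 = 30.2 μg/mL.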